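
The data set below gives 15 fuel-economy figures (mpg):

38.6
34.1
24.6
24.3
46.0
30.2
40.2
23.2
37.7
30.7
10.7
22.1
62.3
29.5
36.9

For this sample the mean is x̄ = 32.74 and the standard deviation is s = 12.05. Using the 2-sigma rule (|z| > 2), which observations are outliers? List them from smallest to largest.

Cutoffs at x̄ ± 2s: 32.74 ± 2·12.05 = [8.64, 56.84].
62.3: z = 2.45, |z| > 2 → outlier.
Every other value lies within [8.64, 56.84].

62.3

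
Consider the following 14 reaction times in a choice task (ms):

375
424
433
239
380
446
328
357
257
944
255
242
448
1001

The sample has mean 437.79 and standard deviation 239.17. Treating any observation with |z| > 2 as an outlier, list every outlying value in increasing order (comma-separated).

Cutoffs at x̄ ± 2s: 437.79 ± 2·239.17 = [-40.55, 916.13].
944: z = 2.12, |z| > 2 → outlier.
1001: z = 2.35, |z| > 2 → outlier.
Every other value lies within [-40.55, 916.13].

944, 1001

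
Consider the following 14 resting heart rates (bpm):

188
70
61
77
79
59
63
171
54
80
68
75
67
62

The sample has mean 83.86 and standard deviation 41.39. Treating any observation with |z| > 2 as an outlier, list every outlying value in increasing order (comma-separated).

Cutoffs at x̄ ± 2s: 83.86 ± 2·41.39 = [1.08, 166.64].
171: z = 2.11, |z| > 2 → outlier.
188: z = 2.52, |z| > 2 → outlier.
Every other value lies within [1.08, 166.64].

171, 188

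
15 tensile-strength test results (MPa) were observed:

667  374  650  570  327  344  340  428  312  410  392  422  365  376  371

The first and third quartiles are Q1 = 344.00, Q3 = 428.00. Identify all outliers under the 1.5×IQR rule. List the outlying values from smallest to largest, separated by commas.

570, 650, 667

IQR = Q3 − Q1 = 428.00 − 344.00 = 84.00.
Lower fence = Q1 − 1.5·IQR = 344.00 − 126.00 = 218.00.
Upper fence = Q3 + 1.5·IQR = 428.00 + 126.00 = 554.00.
570 > 554.00 → outlier.
650 > 554.00 → outlier.
667 > 554.00 → outlier.
All remaining values lie within [218.00, 554.00].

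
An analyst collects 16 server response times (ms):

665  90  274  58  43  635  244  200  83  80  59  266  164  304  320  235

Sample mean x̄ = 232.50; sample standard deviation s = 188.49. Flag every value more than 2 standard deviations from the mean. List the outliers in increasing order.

Cutoffs at x̄ ± 2s: 232.50 ± 2·188.49 = [-144.48, 609.48].
635: z = 2.14, |z| > 2 → outlier.
665: z = 2.29, |z| > 2 → outlier.
Every other value lies within [-144.48, 609.48].

635, 665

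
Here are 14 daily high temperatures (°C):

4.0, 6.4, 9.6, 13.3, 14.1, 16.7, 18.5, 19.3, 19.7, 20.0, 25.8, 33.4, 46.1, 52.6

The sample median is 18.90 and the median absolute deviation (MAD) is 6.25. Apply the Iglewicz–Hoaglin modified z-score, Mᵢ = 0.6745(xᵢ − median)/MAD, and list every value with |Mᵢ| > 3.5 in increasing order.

52.6

|Mᵢ| > 3.5 ⇔ |xᵢ − 18.90| > 3.5·6.25/0.6745 = 32.43.
So outliers lie outside [-13.53, 51.33].
52.6: M = 3.64 → outlier.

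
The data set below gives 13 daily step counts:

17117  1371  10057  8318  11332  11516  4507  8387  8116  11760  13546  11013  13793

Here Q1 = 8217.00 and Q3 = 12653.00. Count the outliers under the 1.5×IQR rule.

1

IQR = 4436.00; fences at 8217.00 − 6654.00 = 1563.00 and 12653.00 + 6654.00 = 19307.00.
Outside the cutoffs: 1371.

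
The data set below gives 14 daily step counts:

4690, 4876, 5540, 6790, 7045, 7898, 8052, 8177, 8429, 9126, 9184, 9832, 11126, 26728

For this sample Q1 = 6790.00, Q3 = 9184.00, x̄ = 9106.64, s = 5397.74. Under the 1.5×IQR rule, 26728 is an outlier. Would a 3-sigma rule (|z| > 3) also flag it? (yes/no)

z = (26728 − 9106.64) / 5397.74 = 3.26.
|z| = 3.26 > 3.

yes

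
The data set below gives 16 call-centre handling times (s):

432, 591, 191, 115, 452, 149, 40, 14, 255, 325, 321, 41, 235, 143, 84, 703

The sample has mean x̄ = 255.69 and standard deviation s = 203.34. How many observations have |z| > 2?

1

Cutoffs: x̄ ± 2s = [-150.99, 662.37].
Outside the cutoffs: 703.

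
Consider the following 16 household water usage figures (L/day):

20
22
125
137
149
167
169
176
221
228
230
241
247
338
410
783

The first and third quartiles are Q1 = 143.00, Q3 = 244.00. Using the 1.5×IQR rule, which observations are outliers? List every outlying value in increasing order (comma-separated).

IQR = Q3 − Q1 = 244.00 − 143.00 = 101.00.
Lower fence = Q1 − 1.5·IQR = 143.00 − 151.50 = -8.50.
Upper fence = Q3 + 1.5·IQR = 244.00 + 151.50 = 395.50.
410 > 395.50 → outlier.
783 > 395.50 → outlier.
All remaining values lie within [-8.50, 395.50].

410, 783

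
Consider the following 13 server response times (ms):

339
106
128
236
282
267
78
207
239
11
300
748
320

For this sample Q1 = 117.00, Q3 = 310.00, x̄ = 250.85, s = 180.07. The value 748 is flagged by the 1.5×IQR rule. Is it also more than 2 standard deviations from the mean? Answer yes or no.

yes

z = (748 − 250.85) / 180.07 = 2.76.
|z| = 2.76 > 2.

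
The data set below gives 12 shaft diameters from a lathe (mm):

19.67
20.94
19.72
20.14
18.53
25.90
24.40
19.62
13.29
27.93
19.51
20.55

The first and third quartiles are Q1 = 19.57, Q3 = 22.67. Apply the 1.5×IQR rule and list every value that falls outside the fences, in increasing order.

IQR = Q3 − Q1 = 22.67 − 19.57 = 3.10.
Lower fence = Q1 − 1.5·IQR = 19.57 − 4.65 = 14.92.
Upper fence = Q3 + 1.5·IQR = 22.67 + 4.65 = 27.32.
13.29 < 14.92 → outlier.
27.93 > 27.32 → outlier.
All remaining values lie within [14.92, 27.32].

13.29, 27.93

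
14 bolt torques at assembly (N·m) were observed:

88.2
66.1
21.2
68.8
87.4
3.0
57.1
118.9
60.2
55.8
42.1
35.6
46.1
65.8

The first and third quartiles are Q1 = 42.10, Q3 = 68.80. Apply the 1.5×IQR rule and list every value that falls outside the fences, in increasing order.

118.9

IQR = Q3 − Q1 = 68.80 − 42.10 = 26.70.
Lower fence = Q1 − 1.5·IQR = 42.10 − 40.05 = 2.05.
Upper fence = Q3 + 1.5·IQR = 68.80 + 40.05 = 108.85.
118.9 > 108.85 → outlier.
All remaining values lie within [2.05, 108.85].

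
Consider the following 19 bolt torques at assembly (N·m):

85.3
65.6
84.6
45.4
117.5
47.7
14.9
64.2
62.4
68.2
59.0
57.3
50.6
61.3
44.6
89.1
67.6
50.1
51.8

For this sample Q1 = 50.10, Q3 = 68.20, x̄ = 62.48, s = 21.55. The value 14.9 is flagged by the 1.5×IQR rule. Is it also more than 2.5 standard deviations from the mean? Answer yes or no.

no

z = (14.9 − 62.48) / 21.55 = -2.21.
|z| = 2.21 ≤ 2.5.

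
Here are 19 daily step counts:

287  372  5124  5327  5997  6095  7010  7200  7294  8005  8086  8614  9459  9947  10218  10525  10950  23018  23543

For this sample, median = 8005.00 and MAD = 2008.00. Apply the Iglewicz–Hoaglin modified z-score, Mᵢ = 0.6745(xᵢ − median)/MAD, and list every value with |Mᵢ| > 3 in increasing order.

|Mᵢ| > 3 ⇔ |xᵢ − 8005.00| > 3·2008.00/0.6745 = 8931.06.
So outliers lie outside [-926.06, 16936.06].
23018: M = 5.04 → outlier.
23543: M = 5.22 → outlier.

23018, 23543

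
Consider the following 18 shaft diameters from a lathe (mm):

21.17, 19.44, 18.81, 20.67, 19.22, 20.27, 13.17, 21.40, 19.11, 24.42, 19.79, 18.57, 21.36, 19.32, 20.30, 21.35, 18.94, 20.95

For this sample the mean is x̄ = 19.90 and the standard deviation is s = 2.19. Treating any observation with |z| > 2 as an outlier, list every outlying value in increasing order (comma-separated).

13.17, 24.42

Cutoffs at x̄ ± 2s: 19.90 ± 2·2.19 = [15.52, 24.28].
13.17: z = -3.07, |z| > 2 → outlier.
24.42: z = 2.06, |z| > 2 → outlier.
Every other value lies within [15.52, 24.28].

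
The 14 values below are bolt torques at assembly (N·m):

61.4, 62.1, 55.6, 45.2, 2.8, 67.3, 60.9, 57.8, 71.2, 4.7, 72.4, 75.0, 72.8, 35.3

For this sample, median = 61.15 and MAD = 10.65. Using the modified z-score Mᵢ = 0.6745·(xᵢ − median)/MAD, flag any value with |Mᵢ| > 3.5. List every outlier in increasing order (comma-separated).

|Mᵢ| > 3.5 ⇔ |xᵢ − 61.15| > 3.5·10.65/0.6745 = 55.26.
So outliers lie outside [5.89, 116.41].
2.8: M = -3.70 → outlier.
4.7: M = -3.58 → outlier.

2.8, 4.7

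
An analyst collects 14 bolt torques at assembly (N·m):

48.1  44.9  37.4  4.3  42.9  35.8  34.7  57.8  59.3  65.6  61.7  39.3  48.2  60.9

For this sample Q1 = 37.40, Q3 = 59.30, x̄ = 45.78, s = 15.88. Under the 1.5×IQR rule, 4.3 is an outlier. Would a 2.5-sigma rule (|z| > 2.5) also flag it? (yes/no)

z = (4.3 − 45.78) / 15.88 = -2.61.
|z| = 2.61 > 2.5.

yes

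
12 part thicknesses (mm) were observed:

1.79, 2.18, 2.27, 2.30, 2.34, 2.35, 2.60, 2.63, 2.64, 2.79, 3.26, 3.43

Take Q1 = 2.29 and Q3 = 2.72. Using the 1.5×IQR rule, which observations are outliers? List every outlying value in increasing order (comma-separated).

IQR = Q3 − Q1 = 2.72 − 2.29 = 0.43.
Lower fence = Q1 − 1.5·IQR = 2.29 − 0.645 = 1.645.
Upper fence = Q3 + 1.5·IQR = 2.72 + 0.645 = 3.365.
3.43 > 3.365 → outlier.
All remaining values lie within [1.645, 3.365].

3.43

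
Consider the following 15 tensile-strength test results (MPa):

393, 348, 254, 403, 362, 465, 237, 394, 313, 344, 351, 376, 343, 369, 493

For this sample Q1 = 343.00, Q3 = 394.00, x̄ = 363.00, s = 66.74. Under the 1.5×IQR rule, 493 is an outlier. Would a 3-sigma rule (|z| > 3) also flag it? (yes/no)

z = (493 − 363.00) / 66.74 = 1.95.
|z| = 1.95 ≤ 3.

no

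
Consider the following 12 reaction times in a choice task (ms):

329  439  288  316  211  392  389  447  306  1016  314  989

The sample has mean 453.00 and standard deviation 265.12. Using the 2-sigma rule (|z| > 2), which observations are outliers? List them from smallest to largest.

Cutoffs at x̄ ± 2s: 453.00 ± 2·265.12 = [-77.24, 983.24].
989: z = 2.02, |z| > 2 → outlier.
1016: z = 2.12, |z| > 2 → outlier.
Every other value lies within [-77.24, 983.24].

989, 1016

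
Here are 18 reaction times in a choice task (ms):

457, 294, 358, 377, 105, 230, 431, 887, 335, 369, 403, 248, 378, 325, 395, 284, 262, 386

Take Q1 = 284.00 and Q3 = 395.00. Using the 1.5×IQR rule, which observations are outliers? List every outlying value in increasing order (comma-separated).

105, 887

IQR = Q3 − Q1 = 395.00 − 284.00 = 111.00.
Lower fence = Q1 − 1.5·IQR = 284.00 − 166.50 = 117.50.
Upper fence = Q3 + 1.5·IQR = 395.00 + 166.50 = 561.50.
105 < 117.50 → outlier.
887 > 561.50 → outlier.
All remaining values lie within [117.50, 561.50].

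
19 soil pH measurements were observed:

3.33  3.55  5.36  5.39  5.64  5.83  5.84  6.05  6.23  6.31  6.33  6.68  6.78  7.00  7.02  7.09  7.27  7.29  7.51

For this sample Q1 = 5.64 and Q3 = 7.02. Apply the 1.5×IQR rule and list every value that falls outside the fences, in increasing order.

3.33, 3.55

IQR = Q3 − Q1 = 7.02 − 5.64 = 1.38.
Lower fence = Q1 − 1.5·IQR = 5.64 − 2.07 = 3.57.
Upper fence = Q3 + 1.5·IQR = 7.02 + 2.07 = 9.09.
3.33 < 3.57 → outlier.
3.55 < 3.57 → outlier.
All remaining values lie within [3.57, 9.09].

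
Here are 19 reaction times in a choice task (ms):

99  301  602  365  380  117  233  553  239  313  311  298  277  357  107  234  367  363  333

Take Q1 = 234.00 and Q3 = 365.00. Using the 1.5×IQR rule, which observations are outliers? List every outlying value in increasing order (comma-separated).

IQR = Q3 − Q1 = 365.00 − 234.00 = 131.00.
Lower fence = Q1 − 1.5·IQR = 234.00 − 196.50 = 37.50.
Upper fence = Q3 + 1.5·IQR = 365.00 + 196.50 = 561.50.
602 > 561.50 → outlier.
All remaining values lie within [37.50, 561.50].

602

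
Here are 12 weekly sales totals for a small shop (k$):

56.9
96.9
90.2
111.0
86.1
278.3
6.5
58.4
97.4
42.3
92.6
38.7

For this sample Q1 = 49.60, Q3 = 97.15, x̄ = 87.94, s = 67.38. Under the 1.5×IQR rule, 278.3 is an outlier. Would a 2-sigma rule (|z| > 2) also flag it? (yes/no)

z = (278.3 − 87.94) / 67.38 = 2.83.
|z| = 2.83 > 2.

yes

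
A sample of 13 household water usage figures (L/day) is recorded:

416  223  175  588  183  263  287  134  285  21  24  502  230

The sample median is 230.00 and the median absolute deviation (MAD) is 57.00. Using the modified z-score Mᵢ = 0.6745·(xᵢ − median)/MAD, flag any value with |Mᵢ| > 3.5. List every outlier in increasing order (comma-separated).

|Mᵢ| > 3.5 ⇔ |xᵢ − 230.00| > 3.5·57.00/0.6745 = 295.77.
So outliers lie outside [-65.77, 525.77].
588: M = 4.24 → outlier.

588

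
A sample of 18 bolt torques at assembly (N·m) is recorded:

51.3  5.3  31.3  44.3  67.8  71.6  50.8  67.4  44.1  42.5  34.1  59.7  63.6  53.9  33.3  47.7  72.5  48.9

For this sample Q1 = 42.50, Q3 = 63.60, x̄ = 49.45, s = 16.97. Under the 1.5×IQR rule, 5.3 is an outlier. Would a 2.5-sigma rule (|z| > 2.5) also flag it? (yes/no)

z = (5.3 − 49.45) / 16.97 = -2.60.
|z| = 2.60 > 2.5.

yes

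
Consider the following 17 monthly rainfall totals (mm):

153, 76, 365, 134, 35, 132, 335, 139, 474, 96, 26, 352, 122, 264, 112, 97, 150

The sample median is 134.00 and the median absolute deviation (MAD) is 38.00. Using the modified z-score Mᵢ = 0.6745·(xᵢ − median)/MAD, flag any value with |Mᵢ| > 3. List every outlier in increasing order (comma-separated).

|Mᵢ| > 3 ⇔ |xᵢ − 134.00| > 3·38.00/0.6745 = 169.01.
So outliers lie outside [-35.01, 303.01].
335: M = 3.57 → outlier.
352: M = 3.87 → outlier.
365: M = 4.10 → outlier.
474: M = 6.03 → outlier.

335, 352, 365, 474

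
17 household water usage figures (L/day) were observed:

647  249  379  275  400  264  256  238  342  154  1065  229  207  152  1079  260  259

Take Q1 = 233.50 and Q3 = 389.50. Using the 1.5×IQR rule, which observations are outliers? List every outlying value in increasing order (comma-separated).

647, 1065, 1079

IQR = Q3 − Q1 = 389.50 − 233.50 = 156.00.
Lower fence = Q1 − 1.5·IQR = 233.50 − 234.00 = -0.50.
Upper fence = Q3 + 1.5·IQR = 389.50 + 234.00 = 623.50.
647 > 623.50 → outlier.
1065 > 623.50 → outlier.
1079 > 623.50 → outlier.
All remaining values lie within [-0.50, 623.50].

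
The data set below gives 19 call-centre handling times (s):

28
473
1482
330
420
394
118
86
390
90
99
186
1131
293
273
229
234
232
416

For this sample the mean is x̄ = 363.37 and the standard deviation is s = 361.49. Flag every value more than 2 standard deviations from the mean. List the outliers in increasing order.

1131, 1482

Cutoffs at x̄ ± 2s: 363.37 ± 2·361.49 = [-359.61, 1086.35].
1131: z = 2.12, |z| > 2 → outlier.
1482: z = 3.09, |z| > 2 → outlier.
Every other value lies within [-359.61, 1086.35].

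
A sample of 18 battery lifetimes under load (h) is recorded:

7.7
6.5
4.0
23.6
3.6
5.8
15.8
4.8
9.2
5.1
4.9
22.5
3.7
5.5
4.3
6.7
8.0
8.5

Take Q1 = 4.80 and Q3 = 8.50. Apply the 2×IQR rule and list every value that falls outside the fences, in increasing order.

22.5, 23.6

IQR = Q3 − Q1 = 8.50 − 4.80 = 3.70.
Lower fence = Q1 − 2·IQR = 4.80 − 7.40 = -2.60.
Upper fence = Q3 + 2·IQR = 8.50 + 7.40 = 15.90.
22.5 > 15.90 → outlier.
23.6 > 15.90 → outlier.
All remaining values lie within [-2.60, 15.90].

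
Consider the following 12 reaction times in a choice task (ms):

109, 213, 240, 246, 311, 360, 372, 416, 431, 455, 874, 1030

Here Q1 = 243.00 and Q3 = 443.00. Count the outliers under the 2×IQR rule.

IQR = 200.00; fences at 243.00 − 400.00 = -157.00 and 443.00 + 400.00 = 843.00.
Outside the cutoffs: 874, 1030.

2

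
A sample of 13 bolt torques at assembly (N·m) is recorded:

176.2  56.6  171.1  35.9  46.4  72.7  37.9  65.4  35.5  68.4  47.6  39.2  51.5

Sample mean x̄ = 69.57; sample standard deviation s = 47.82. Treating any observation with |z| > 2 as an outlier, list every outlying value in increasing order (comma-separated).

Cutoffs at x̄ ± 2s: 69.57 ± 2·47.82 = [-26.07, 165.21].
171.1: z = 2.12, |z| > 2 → outlier.
176.2: z = 2.23, |z| > 2 → outlier.
Every other value lies within [-26.07, 165.21].

171.1, 176.2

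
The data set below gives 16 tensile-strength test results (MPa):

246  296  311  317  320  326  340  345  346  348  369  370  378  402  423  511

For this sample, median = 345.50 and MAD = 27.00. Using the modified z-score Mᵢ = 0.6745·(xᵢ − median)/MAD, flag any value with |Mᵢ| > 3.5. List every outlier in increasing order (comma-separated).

511

|Mᵢ| > 3.5 ⇔ |xᵢ − 345.50| > 3.5·27.00/0.6745 = 140.10.
So outliers lie outside [205.40, 485.60].
511: M = 4.13 → outlier.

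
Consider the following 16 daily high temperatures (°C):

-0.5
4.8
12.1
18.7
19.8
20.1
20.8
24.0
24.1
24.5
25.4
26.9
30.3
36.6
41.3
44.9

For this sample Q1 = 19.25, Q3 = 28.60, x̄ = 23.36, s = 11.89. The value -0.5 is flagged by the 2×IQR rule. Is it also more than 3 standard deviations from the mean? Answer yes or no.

no

z = (-0.5 − 23.36) / 11.89 = -2.01.
|z| = 2.01 ≤ 3.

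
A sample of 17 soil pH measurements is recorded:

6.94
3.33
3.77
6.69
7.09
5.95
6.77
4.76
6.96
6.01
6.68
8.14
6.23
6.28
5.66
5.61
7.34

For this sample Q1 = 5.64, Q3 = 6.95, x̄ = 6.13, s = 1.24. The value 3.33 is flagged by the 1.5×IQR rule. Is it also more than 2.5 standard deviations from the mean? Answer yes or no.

no

z = (3.33 − 6.13) / 1.24 = -2.26.
|z| = 2.26 ≤ 2.5.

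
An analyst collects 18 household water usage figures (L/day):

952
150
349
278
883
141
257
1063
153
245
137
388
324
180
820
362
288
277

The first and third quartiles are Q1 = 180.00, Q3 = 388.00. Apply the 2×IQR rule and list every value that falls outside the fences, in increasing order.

820, 883, 952, 1063

IQR = Q3 − Q1 = 388.00 − 180.00 = 208.00.
Lower fence = Q1 − 2·IQR = 180.00 − 416.00 = -236.00.
Upper fence = Q3 + 2·IQR = 388.00 + 416.00 = 804.00.
820 > 804.00 → outlier.
883 > 804.00 → outlier.
952 > 804.00 → outlier.
1063 > 804.00 → outlier.
All remaining values lie within [-236.00, 804.00].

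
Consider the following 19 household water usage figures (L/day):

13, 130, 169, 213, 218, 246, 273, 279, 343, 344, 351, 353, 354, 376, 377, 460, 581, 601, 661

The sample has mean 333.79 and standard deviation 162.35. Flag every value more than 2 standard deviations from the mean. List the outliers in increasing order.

Cutoffs at x̄ ± 2s: 333.79 ± 2·162.35 = [9.09, 658.49].
661: z = 2.02, |z| > 2 → outlier.
Every other value lies within [9.09, 658.49].

661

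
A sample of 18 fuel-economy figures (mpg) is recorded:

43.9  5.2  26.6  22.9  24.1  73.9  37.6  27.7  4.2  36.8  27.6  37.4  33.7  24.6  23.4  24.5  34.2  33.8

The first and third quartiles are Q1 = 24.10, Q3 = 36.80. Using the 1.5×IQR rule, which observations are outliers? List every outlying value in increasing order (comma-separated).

IQR = Q3 − Q1 = 36.80 − 24.10 = 12.70.
Lower fence = Q1 − 1.5·IQR = 24.10 − 19.05 = 5.05.
Upper fence = Q3 + 1.5·IQR = 36.80 + 19.05 = 55.85.
4.2 < 5.05 → outlier.
73.9 > 55.85 → outlier.
All remaining values lie within [5.05, 55.85].

4.2, 73.9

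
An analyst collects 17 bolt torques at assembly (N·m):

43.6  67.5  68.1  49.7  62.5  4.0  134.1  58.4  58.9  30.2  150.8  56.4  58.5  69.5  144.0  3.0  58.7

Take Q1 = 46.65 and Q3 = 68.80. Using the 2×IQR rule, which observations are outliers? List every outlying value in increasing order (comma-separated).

IQR = Q3 − Q1 = 68.80 − 46.65 = 22.15.
Lower fence = Q1 − 2·IQR = 46.65 − 44.30 = 2.35.
Upper fence = Q3 + 2·IQR = 68.80 + 44.30 = 113.10.
134.1 > 113.10 → outlier.
144.0 > 113.10 → outlier.
150.8 > 113.10 → outlier.
All remaining values lie within [2.35, 113.10].

134.1, 144.0, 150.8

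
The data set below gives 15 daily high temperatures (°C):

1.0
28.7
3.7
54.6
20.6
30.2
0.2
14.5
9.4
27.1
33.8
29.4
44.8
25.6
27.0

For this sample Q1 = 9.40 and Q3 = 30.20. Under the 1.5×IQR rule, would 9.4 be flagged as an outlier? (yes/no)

no

IQR = Q3 − Q1 = 30.20 − 9.40 = 20.80.
Lower fence = Q1 − 1.5·IQR = 9.40 − 31.20 = -21.80.
Upper fence = Q3 + 1.5·IQR = 30.20 + 31.20 = 61.40.
9.4 lies within [-21.80, 61.40].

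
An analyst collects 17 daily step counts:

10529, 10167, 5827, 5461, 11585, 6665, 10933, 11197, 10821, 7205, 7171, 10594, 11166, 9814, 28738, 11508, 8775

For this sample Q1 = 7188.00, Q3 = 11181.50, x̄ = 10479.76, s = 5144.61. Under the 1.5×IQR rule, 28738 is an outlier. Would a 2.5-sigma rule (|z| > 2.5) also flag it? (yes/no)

z = (28738 − 10479.76) / 5144.61 = 3.55.
|z| = 3.55 > 2.5.

yes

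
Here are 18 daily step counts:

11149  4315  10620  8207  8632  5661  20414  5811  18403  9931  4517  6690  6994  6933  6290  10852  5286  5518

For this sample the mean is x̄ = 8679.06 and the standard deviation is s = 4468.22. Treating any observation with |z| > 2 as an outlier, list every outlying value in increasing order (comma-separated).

Cutoffs at x̄ ± 2s: 8679.06 ± 2·4468.22 = [-257.38, 17615.50].
18403: z = 2.18, |z| > 2 → outlier.
20414: z = 2.63, |z| > 2 → outlier.
Every other value lies within [-257.38, 17615.50].

18403, 20414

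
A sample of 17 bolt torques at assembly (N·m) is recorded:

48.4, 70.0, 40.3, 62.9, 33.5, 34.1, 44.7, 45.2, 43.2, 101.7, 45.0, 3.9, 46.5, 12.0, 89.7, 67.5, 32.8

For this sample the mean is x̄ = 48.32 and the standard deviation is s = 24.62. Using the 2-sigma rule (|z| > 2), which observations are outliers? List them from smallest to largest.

Cutoffs at x̄ ± 2s: 48.32 ± 2·24.62 = [-0.92, 97.56].
101.7: z = 2.17, |z| > 2 → outlier.
Every other value lies within [-0.92, 97.56].

101.7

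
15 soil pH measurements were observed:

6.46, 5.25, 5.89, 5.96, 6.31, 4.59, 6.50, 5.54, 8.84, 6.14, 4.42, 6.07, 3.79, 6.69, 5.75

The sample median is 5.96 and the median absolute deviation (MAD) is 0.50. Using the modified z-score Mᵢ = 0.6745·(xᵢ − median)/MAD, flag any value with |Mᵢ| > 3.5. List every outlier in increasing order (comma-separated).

8.84

|Mᵢ| > 3.5 ⇔ |xᵢ − 5.96| > 3.5·0.50/0.6745 = 2.59.
So outliers lie outside [3.37, 8.55].
8.84: M = 3.89 → outlier.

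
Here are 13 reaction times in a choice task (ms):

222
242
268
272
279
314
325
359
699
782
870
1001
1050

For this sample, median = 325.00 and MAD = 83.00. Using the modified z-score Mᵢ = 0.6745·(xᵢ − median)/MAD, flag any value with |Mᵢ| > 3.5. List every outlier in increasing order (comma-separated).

782, 870, 1001, 1050

|Mᵢ| > 3.5 ⇔ |xᵢ − 325.00| > 3.5·83.00/0.6745 = 430.69.
So outliers lie outside [-105.69, 755.69].
782: M = 3.71 → outlier.
870: M = 4.43 → outlier.
1001: M = 5.49 → outlier.
1050: M = 5.89 → outlier.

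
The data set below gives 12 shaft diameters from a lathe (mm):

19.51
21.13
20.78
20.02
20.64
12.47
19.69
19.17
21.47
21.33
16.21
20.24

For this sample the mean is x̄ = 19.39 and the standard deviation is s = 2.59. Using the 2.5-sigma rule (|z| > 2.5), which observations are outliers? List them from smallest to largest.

Cutoffs at x̄ ± 2.5s: 19.39 ± 2.5·2.59 = [12.915, 25.865].
12.47: z = -2.67, |z| > 2.5 → outlier.
Every other value lies within [12.915, 25.865].

12.47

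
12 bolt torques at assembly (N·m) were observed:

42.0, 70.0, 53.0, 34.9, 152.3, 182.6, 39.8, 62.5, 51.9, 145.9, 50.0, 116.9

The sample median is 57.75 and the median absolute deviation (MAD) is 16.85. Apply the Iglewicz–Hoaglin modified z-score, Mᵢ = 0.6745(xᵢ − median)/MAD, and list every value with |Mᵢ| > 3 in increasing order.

145.9, 152.3, 182.6

|Mᵢ| > 3 ⇔ |xᵢ − 57.75| > 3·16.85/0.6745 = 74.94.
So outliers lie outside [-17.19, 132.69].
145.9: M = 3.53 → outlier.
152.3: M = 3.78 → outlier.
182.6: M = 5.00 → outlier.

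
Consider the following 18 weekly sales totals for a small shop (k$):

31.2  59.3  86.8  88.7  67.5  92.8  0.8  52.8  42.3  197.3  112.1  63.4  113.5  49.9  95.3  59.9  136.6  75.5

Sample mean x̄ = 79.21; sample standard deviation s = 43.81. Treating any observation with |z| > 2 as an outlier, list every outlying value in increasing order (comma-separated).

Cutoffs at x̄ ± 2s: 79.21 ± 2·43.81 = [-8.41, 166.83].
197.3: z = 2.70, |z| > 2 → outlier.
Every other value lies within [-8.41, 166.83].

197.3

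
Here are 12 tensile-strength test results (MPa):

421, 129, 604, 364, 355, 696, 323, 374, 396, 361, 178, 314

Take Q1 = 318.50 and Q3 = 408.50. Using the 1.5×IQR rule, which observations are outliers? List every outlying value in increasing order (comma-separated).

IQR = Q3 − Q1 = 408.50 − 318.50 = 90.00.
Lower fence = Q1 − 1.5·IQR = 318.50 − 135.00 = 183.50.
Upper fence = Q3 + 1.5·IQR = 408.50 + 135.00 = 543.50.
129 < 183.50 → outlier.
178 < 183.50 → outlier.
604 > 543.50 → outlier.
696 > 543.50 → outlier.
All remaining values lie within [183.50, 543.50].

129, 178, 604, 696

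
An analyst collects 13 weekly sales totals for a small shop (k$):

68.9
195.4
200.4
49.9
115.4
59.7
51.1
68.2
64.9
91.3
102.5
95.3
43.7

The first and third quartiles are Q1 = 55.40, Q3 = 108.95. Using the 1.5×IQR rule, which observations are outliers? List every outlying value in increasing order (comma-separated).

IQR = Q3 − Q1 = 108.95 − 55.40 = 53.55.
Lower fence = Q1 − 1.5·IQR = 55.40 − 80.325 = -24.925.
Upper fence = Q3 + 1.5·IQR = 108.95 + 80.325 = 189.275.
195.4 > 189.275 → outlier.
200.4 > 189.275 → outlier.
All remaining values lie within [-24.925, 189.275].

195.4, 200.4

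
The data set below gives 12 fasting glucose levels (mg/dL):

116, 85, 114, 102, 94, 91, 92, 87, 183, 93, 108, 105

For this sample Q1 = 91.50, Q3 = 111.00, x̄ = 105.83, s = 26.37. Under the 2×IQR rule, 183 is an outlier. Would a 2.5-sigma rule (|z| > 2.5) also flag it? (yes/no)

yes

z = (183 − 105.83) / 26.37 = 2.93.
|z| = 2.93 > 2.5.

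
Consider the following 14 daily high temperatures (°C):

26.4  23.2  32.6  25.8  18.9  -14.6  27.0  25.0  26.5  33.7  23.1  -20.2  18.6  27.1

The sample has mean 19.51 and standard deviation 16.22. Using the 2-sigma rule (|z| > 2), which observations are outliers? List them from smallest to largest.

Cutoffs at x̄ ± 2s: 19.51 ± 2·16.22 = [-12.93, 51.95].
-20.2: z = -2.45, |z| > 2 → outlier.
-14.6: z = -2.10, |z| > 2 → outlier.
Every other value lies within [-12.93, 51.95].

-20.2, -14.6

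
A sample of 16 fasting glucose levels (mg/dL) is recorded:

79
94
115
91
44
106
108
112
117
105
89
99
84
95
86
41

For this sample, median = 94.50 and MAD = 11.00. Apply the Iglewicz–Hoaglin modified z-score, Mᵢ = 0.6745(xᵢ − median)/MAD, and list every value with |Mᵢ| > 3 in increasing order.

41, 44

|Mᵢ| > 3 ⇔ |xᵢ − 94.50| > 3·11.00/0.6745 = 48.93.
So outliers lie outside [45.57, 143.43].
41: M = -3.28 → outlier.
44: M = -3.10 → outlier.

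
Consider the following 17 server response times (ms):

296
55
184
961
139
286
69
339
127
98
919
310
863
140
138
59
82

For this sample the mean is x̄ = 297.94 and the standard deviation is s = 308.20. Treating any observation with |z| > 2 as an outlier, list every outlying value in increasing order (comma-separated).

919, 961

Cutoffs at x̄ ± 2s: 297.94 ± 2·308.20 = [-318.46, 914.34].
919: z = 2.02, |z| > 2 → outlier.
961: z = 2.15, |z| > 2 → outlier.
Every other value lies within [-318.46, 914.34].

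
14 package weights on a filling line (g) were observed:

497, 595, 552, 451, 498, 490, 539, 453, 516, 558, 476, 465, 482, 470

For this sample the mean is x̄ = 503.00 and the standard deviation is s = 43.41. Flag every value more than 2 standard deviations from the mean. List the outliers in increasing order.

595

Cutoffs at x̄ ± 2s: 503.00 ± 2·43.41 = [416.18, 589.82].
595: z = 2.12, |z| > 2 → outlier.
Every other value lies within [416.18, 589.82].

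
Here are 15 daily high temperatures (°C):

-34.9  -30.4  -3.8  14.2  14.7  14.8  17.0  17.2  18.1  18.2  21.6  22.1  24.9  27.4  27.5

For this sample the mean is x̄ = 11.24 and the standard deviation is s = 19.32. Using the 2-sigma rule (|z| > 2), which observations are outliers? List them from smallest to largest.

-34.9, -30.4

Cutoffs at x̄ ± 2s: 11.24 ± 2·19.32 = [-27.40, 49.88].
-34.9: z = -2.39, |z| > 2 → outlier.
-30.4: z = -2.16, |z| > 2 → outlier.
Every other value lies within [-27.40, 49.88].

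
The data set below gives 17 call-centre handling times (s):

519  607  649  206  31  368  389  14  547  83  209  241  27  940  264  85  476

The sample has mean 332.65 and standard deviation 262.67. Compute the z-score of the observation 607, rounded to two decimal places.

1.04

z = (607 − 332.65) / 262.67 = 1.04.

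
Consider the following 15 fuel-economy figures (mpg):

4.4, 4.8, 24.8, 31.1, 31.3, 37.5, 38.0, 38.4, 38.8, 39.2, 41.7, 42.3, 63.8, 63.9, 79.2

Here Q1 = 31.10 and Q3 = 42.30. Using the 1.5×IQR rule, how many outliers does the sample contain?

IQR = 11.20; fences at 31.10 − 16.80 = 14.30 and 42.30 + 16.80 = 59.10.
Outside the cutoffs: 4.4, 4.8, 63.8, 63.9, 79.2.

5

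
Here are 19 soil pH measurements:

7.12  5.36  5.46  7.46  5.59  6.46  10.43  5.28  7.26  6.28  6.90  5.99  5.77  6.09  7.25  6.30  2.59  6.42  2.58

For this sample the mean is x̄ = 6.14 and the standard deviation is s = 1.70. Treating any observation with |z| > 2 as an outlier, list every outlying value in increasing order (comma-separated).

Cutoffs at x̄ ± 2s: 6.14 ± 2·1.70 = [2.74, 9.54].
2.58: z = -2.09, |z| > 2 → outlier.
2.59: z = -2.09, |z| > 2 → outlier.
10.43: z = 2.52, |z| > 2 → outlier.
Every other value lies within [2.74, 9.54].

2.58, 2.59, 10.43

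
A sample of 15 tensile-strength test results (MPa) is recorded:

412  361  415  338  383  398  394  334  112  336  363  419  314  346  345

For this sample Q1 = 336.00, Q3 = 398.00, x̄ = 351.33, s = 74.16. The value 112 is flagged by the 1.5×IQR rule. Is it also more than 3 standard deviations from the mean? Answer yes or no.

yes

z = (112 − 351.33) / 74.16 = -3.23.
|z| = 3.23 > 3.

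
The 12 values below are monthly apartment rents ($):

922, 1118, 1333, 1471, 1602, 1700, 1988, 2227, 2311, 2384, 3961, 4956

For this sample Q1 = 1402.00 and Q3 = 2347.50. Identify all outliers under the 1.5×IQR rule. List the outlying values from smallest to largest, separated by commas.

3961, 4956

IQR = Q3 − Q1 = 2347.50 − 1402.00 = 945.50.
Lower fence = Q1 − 1.5·IQR = 1402.00 − 1418.25 = -16.25.
Upper fence = Q3 + 1.5·IQR = 2347.50 + 1418.25 = 3765.75.
3961 > 3765.75 → outlier.
4956 > 3765.75 → outlier.
All remaining values lie within [-16.25, 3765.75].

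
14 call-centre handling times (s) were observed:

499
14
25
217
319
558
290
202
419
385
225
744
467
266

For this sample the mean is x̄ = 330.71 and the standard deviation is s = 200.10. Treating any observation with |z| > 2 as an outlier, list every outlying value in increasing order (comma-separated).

Cutoffs at x̄ ± 2s: 330.71 ± 2·200.10 = [-69.49, 730.91].
744: z = 2.07, |z| > 2 → outlier.
Every other value lies within [-69.49, 730.91].

744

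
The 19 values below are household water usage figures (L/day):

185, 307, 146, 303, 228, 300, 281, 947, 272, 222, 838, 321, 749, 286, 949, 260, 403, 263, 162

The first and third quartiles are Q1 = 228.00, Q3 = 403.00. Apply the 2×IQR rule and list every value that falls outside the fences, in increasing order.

838, 947, 949

IQR = Q3 − Q1 = 403.00 − 228.00 = 175.00.
Lower fence = Q1 − 2·IQR = 228.00 − 350.00 = -122.00.
Upper fence = Q3 + 2·IQR = 403.00 + 350.00 = 753.00.
838 > 753.00 → outlier.
947 > 753.00 → outlier.
949 > 753.00 → outlier.
All remaining values lie within [-122.00, 753.00].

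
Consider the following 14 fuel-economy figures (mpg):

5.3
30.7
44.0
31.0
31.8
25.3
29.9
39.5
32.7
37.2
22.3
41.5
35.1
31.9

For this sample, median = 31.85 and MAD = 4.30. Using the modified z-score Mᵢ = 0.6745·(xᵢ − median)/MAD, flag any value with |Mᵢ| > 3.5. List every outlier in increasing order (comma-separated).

|Mᵢ| > 3.5 ⇔ |xᵢ − 31.85| > 3.5·4.30/0.6745 = 22.31.
So outliers lie outside [9.54, 54.16].
5.3: M = -4.16 → outlier.

5.3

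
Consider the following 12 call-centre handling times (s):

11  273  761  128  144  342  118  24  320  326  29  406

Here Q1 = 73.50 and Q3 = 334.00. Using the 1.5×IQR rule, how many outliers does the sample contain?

1

IQR = 260.50; fences at 73.50 − 390.75 = -317.25 and 334.00 + 390.75 = 724.75.
Outside the cutoffs: 761.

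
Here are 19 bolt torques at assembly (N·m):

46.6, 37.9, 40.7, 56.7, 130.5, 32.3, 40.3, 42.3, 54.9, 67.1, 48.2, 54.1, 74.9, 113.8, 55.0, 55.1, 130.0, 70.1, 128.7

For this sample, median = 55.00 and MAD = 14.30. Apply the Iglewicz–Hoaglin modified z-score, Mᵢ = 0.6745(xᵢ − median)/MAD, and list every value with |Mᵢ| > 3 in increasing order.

128.7, 130.0, 130.5

|Mᵢ| > 3 ⇔ |xᵢ − 55.00| > 3·14.30/0.6745 = 63.60.
So outliers lie outside [-8.60, 118.60].
128.7: M = 3.48 → outlier.
130.0: M = 3.54 → outlier.
130.5: M = 3.56 → outlier.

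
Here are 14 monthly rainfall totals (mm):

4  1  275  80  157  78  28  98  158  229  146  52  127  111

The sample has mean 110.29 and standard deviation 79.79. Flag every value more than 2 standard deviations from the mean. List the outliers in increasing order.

275

Cutoffs at x̄ ± 2s: 110.29 ± 2·79.79 = [-49.29, 269.87].
275: z = 2.06, |z| > 2 → outlier.
Every other value lies within [-49.29, 269.87].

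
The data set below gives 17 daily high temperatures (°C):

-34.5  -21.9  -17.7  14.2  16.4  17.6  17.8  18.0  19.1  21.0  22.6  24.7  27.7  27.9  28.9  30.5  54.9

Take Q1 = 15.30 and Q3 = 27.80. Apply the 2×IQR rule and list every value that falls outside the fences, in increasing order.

-34.5, -21.9, -17.7, 54.9

IQR = Q3 − Q1 = 27.80 − 15.30 = 12.50.
Lower fence = Q1 − 2·IQR = 15.30 − 25.00 = -9.70.
Upper fence = Q3 + 2·IQR = 27.80 + 25.00 = 52.80.
-34.5 < -9.70 → outlier.
-21.9 < -9.70 → outlier.
-17.7 < -9.70 → outlier.
54.9 > 52.80 → outlier.
All remaining values lie within [-9.70, 52.80].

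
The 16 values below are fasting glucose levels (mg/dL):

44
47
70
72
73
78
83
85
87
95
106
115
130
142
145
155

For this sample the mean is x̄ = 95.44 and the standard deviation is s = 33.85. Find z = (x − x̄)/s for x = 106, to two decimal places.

z = (106 − 95.44) / 33.85 = 0.31.

0.31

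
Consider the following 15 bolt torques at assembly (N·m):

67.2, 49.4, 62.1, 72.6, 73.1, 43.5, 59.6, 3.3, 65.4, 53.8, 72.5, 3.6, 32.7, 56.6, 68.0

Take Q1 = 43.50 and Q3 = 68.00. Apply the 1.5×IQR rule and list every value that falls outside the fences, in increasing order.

3.3, 3.6

IQR = Q3 − Q1 = 68.00 − 43.50 = 24.50.
Lower fence = Q1 − 1.5·IQR = 43.50 − 36.75 = 6.75.
Upper fence = Q3 + 1.5·IQR = 68.00 + 36.75 = 104.75.
3.3 < 6.75 → outlier.
3.6 < 6.75 → outlier.
All remaining values lie within [6.75, 104.75].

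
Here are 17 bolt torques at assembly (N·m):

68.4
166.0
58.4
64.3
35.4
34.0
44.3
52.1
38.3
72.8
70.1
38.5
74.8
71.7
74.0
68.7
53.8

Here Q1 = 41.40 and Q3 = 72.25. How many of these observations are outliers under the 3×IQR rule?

1

IQR = 30.85; fences at 41.40 − 92.55 = -51.15 and 72.25 + 92.55 = 164.80.
Outside the cutoffs: 166.0.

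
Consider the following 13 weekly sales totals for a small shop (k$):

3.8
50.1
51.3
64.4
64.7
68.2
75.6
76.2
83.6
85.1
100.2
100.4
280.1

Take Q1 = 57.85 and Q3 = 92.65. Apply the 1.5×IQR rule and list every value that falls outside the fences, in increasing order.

IQR = Q3 − Q1 = 92.65 − 57.85 = 34.80.
Lower fence = Q1 − 1.5·IQR = 57.85 − 52.20 = 5.65.
Upper fence = Q3 + 1.5·IQR = 92.65 + 52.20 = 144.85.
3.8 < 5.65 → outlier.
280.1 > 144.85 → outlier.
All remaining values lie within [5.65, 144.85].

3.8, 280.1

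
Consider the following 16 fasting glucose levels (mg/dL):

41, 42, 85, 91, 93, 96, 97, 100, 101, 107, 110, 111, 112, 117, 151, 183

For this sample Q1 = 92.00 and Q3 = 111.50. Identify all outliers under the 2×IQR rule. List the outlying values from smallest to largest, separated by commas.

41, 42, 151, 183

IQR = Q3 − Q1 = 111.50 − 92.00 = 19.50.
Lower fence = Q1 − 2·IQR = 92.00 − 39.00 = 53.00.
Upper fence = Q3 + 2·IQR = 111.50 + 39.00 = 150.50.
41 < 53.00 → outlier.
42 < 53.00 → outlier.
151 > 150.50 → outlier.
183 > 150.50 → outlier.
All remaining values lie within [53.00, 150.50].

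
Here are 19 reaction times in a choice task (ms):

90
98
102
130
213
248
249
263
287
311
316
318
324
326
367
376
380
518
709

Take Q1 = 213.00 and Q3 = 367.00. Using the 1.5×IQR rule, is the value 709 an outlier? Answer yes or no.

IQR = Q3 − Q1 = 367.00 − 213.00 = 154.00.
Lower fence = Q1 − 1.5·IQR = 213.00 − 231.00 = -18.00.
Upper fence = Q3 + 1.5·IQR = 367.00 + 231.00 = 598.00.
709 lies above the upper fence.

yes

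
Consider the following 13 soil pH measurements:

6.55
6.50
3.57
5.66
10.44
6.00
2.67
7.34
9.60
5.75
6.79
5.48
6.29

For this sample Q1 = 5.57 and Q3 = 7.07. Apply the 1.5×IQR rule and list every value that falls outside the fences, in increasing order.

2.67, 9.60, 10.44

IQR = Q3 − Q1 = 7.07 − 5.57 = 1.50.
Lower fence = Q1 − 1.5·IQR = 5.57 − 2.25 = 3.32.
Upper fence = Q3 + 1.5·IQR = 7.07 + 2.25 = 9.32.
2.67 < 3.32 → outlier.
9.60 > 9.32 → outlier.
10.44 > 9.32 → outlier.
All remaining values lie within [3.32, 9.32].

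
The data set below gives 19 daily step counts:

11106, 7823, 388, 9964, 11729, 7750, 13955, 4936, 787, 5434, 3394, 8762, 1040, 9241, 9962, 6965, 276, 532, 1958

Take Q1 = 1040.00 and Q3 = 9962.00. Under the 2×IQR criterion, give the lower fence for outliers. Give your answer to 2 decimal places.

IQR = Q3 − Q1 = 9962.00 − 1040.00 = 8922.00.
Lower fence = Q1 − 2·IQR = 1040.00 − 17844.00 = -16804.00.
Upper fence = Q3 + 2·IQR = 9962.00 + 17844.00 = 27806.00.

-16804.00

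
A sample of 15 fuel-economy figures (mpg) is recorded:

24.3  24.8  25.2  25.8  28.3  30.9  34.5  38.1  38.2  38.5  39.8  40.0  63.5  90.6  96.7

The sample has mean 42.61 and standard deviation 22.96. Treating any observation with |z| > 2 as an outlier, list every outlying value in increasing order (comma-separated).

Cutoffs at x̄ ± 2s: 42.61 ± 2·22.96 = [-3.31, 88.53].
90.6: z = 2.09, |z| > 2 → outlier.
96.7: z = 2.36, |z| > 2 → outlier.
Every other value lies within [-3.31, 88.53].

90.6, 96.7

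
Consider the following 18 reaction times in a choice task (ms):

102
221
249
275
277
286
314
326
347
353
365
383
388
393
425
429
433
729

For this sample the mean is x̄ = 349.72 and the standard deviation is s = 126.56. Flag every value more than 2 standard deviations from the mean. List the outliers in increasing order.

729

Cutoffs at x̄ ± 2s: 349.72 ± 2·126.56 = [96.60, 602.84].
729: z = 3.00, |z| > 2 → outlier.
Every other value lies within [96.60, 602.84].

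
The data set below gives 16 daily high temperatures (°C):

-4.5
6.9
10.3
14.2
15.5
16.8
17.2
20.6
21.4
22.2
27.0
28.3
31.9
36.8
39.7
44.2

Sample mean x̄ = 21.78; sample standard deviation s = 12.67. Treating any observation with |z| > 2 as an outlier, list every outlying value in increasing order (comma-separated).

-4.5

Cutoffs at x̄ ± 2s: 21.78 ± 2·12.67 = [-3.56, 47.12].
-4.5: z = -2.07, |z| > 2 → outlier.
Every other value lies within [-3.56, 47.12].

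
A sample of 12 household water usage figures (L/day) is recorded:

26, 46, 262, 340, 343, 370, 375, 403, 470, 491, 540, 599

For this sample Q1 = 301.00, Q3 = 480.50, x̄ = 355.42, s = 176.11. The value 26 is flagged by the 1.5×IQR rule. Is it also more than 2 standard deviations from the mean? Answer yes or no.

z = (26 − 355.42) / 176.11 = -1.87.
|z| = 1.87 ≤ 2.

no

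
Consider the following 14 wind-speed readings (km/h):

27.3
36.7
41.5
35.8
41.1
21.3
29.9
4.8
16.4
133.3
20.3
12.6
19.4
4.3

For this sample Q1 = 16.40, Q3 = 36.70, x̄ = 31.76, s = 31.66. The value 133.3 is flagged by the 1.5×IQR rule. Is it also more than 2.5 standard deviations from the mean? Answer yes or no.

yes

z = (133.3 − 31.76) / 31.66 = 3.21.
|z| = 3.21 > 2.5.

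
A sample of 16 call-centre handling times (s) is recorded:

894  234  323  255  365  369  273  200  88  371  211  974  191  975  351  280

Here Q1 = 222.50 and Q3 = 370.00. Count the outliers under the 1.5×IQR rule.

IQR = 147.50; fences at 222.50 − 221.25 = 1.25 and 370.00 + 221.25 = 591.25.
Outside the cutoffs: 894, 974, 975.

3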